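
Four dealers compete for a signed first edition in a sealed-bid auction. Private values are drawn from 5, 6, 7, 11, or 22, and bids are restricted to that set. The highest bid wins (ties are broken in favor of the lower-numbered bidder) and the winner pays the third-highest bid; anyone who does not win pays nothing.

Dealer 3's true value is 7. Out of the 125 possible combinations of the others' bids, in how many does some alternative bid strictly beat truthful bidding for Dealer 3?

24

Others bid (5, 5, 11): truth gives 0; bid 11 gives 2 > 0. Violating.
Others bid (5, 5, 22): truth gives 0; bid 22 gives 2 > 0. Violating.
Others bid (5, 6, 11): truth gives 0; bid 11 gives 1 > 0. Violating.
Others bid (5, 6, 22): truth gives 0; bid 22 gives 1 > 0. Violating.
Others bid (5, 5, 5): truth gives 2; no alternative beats it.
Others bid (5, 5, 6): truth gives 2; no alternative beats it.
(Checking all 125 profiles: 24 have a profitable deviation, 101 do not.)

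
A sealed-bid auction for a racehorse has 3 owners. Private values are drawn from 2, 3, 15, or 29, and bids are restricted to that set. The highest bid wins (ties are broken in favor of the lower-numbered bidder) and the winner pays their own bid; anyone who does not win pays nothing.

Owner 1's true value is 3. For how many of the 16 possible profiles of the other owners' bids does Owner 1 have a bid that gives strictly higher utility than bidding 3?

Others bid (2, 2): truth gives 0; bid 2 gives 1 > 0. Violating.
Others bid (2, 3): truth gives 0; no alternative beats it.
Others bid (2, 15): truth gives 0; no alternative beats it.
(Checking all 16 profiles: 1 has a profitable deviation, 15 do not.)

1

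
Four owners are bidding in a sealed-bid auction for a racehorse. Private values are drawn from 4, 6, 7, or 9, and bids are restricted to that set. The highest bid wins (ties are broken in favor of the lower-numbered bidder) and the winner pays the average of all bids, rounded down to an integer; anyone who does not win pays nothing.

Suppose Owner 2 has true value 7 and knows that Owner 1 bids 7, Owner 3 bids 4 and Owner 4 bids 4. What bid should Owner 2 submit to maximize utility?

9

Bid 4: loses, pays 0, utility 0.
Bid 6: loses, pays 0, utility 0.
Bid 7: loses, pays 0, utility 0.
Bid 9: wins, pays 6, utility 7 - 6 = 1.
The best choice is 9 with utility 1.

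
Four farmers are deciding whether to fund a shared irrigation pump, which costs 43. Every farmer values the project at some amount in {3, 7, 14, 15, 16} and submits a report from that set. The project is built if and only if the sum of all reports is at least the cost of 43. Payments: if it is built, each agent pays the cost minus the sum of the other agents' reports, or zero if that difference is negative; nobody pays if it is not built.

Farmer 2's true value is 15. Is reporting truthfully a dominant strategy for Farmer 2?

Yes

Check each profile of the others' reports and compare truth against every alternative report.
Others report (14, 14, 15): truth gives 15, best alternative gives 15.
Others report (14, 14, 16): truth gives 15, best alternative gives 15.
Others report (14, 15, 14): truth gives 15, best alternative gives 15.
Others report (14, 15, 15): truth gives 15, best alternative gives 15.
Others report (14, 15, 16): truth gives 15, best alternative gives 15.
Others report (14, 16, 14): truth gives 15, best alternative gives 15.
(Remaining 119 profiles checked similarly; truth is weakly best in each.)
In every case the truthful report is at least as good as any alternative, so it is a dominant strategy.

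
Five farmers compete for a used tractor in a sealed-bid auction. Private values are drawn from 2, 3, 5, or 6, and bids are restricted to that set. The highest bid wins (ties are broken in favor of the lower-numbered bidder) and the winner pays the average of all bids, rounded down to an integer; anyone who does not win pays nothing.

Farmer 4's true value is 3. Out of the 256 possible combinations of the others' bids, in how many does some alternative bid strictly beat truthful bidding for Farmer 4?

Others bid (2, 2, 3, 2): truth gives 0; bid 5 gives 1 > 0. Violating.
Others bid (2, 3, 2, 2): truth gives 0; bid 5 gives 1 > 0. Violating.
Others bid (3, 2, 2, 2): truth gives 0; bid 5 gives 1 > 0. Violating.
Others bid (2, 2, 2, 2): truth gives 1; no alternative beats it.
Others bid (2, 2, 2, 3): truth gives 1; no alternative beats it.
(Checking all 256 profiles: 3 have a profitable deviation, 253 do not.)

3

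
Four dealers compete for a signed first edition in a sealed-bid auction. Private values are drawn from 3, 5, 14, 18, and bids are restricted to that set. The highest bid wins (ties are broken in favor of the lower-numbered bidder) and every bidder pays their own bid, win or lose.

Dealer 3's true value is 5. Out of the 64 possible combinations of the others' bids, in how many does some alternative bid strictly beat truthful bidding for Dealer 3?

62

Others bid (3, 3, 14): truth gives -5; bid 3 gives -3 > -5. Violating.
Others bid (3, 3, 18): truth gives -5; bid 3 gives -3 > -5. Violating.
Others bid (3, 5, 3): truth gives -5; bid 3 gives -3 > -5. Violating.
Others bid (3, 5, 5): truth gives -5; bid 3 gives -3 > -5. Violating.
Others bid (3, 3, 3): truth gives 0; no alternative beats it.
Others bid (3, 3, 5): truth gives 0; no alternative beats it.
(Checking all 64 profiles: 62 have a profitable deviation, 2 do not.)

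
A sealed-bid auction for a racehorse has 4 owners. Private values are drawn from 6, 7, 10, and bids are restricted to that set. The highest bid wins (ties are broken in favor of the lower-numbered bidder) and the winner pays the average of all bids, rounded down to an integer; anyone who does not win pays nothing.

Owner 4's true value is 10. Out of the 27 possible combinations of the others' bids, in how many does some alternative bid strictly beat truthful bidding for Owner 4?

Others bid (6, 6, 6): truth gives 3; bid 7 gives 4 > 3. Violating.
Others bid (6, 6, 7): truth gives 3; no alternative beats it.
Others bid (6, 6, 10): truth gives 0; no alternative beats it.
(Checking all 27 profiles: 1 has a profitable deviation, 26 do not.)

1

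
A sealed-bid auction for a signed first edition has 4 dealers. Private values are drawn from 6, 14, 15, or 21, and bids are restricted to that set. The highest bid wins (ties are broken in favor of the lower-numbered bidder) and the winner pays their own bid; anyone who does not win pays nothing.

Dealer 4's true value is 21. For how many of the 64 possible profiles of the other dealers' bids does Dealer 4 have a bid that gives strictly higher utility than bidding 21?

Others bid (6, 6, 6): truth gives 0; bid 14 gives 7 > 0. Violating.
Others bid (6, 6, 14): truth gives 0; bid 15 gives 6 > 0. Violating.
Others bid (6, 14, 6): truth gives 0; bid 15 gives 6 > 0. Violating.
Others bid (6, 14, 14): truth gives 0; bid 15 gives 6 > 0. Violating.
Others bid (6, 6, 15): truth gives 0; no alternative beats it.
Others bid (6, 6, 21): truth gives 0; no alternative beats it.
(Checking all 64 profiles: 8 have a profitable deviation, 56 do not.)

8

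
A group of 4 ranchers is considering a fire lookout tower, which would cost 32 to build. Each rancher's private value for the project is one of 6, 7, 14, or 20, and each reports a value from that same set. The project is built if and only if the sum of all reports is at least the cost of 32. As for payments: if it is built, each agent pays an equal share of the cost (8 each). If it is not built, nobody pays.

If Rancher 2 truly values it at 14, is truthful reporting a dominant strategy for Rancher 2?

Check each profile of the others' reports and compare truth against every alternative report.
Others report (6, 6, 6): truth gives 6, best alternative gives 6.
Others report (6, 6, 7): truth gives 6, best alternative gives 6.
Others report (6, 6, 14): truth gives 6, best alternative gives 6.
Others report (6, 6, 20): truth gives 6, best alternative gives 6.
Others report (6, 7, 6): truth gives 6, best alternative gives 6.
Others report (6, 7, 7): truth gives 6, best alternative gives 6.
(Remaining 58 profiles checked similarly; truth is weakly best in each.)
In every case the truthful report is at least as good as any alternative, so it is a dominant strategy.

Yes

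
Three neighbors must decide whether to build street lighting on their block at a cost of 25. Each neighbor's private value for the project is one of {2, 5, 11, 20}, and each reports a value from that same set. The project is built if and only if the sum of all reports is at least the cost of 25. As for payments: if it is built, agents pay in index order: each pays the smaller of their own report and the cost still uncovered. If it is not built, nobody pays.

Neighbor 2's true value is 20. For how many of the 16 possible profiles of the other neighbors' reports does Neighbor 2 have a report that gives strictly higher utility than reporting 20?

9

Others report (2, 20): truth gives 0; report 5 gives 15 > 0. Violating.
Others report (5, 11): truth gives 0; report 11 gives 9 > 0. Violating.
Others report (5, 20): truth gives 0; report 2 gives 18 > 0. Violating.
Others report (11, 5): truth gives 6; report 11 gives 9 > 6. Violating.
Others report (2, 2): truth gives 0; no alternative beats it.
Others report (2, 5): truth gives 0; no alternative beats it.
(Checking all 16 profiles: 9 have a profitable deviation, 7 do not.)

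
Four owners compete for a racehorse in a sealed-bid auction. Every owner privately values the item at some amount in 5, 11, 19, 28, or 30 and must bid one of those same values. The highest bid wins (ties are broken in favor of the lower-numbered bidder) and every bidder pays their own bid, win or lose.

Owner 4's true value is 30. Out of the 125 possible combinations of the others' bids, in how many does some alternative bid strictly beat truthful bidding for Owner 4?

Others bid (5, 5, 5): truth gives 0; bid 11 gives 19 > 0. Violating.
Others bid (5, 5, 11): truth gives 0; bid 19 gives 11 > 0. Violating.
Others bid (5, 5, 19): truth gives 0; bid 28 gives 2 > 0. Violating.
Others bid (5, 5, 30): truth gives -30; bid 5 gives -5 > -30. Violating.
Others bid (5, 5, 28): truth gives 0; no alternative beats it.
Others bid (5, 11, 28): truth gives 0; no alternative beats it.
(Checking all 125 profiles: 88 have a profitable deviation, 37 do not.)

88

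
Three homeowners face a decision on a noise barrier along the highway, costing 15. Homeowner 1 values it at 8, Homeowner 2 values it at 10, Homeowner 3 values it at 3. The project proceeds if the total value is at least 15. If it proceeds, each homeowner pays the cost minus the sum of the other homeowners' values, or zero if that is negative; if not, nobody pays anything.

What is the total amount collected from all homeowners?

6

Total value 21 ≥ cost 15, so it is built.
Homeowner 1: others sum to 13; max(0, 15 - 13) = 2.
Homeowner 2: others sum to 11; max(0, 15 - 11) = 4.
Homeowner 3: others sum to 18; max(0, 15 - 18) = 0.
Total collected = 2 + 4 + 0 = 6.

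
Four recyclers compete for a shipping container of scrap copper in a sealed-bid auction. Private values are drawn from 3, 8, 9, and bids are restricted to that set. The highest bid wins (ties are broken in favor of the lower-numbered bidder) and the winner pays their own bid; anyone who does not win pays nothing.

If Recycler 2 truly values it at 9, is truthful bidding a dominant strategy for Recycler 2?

No

Consider the case where Recycler 1 bids 3, Recycler 3 bids 3 and Recycler 4 bids 3.
Truthful bid 9: wins, pays 9, utility 9 - 9 = 0.
Bid 8 instead: wins, pays 8, utility 9 - 8 = 1.
Since 1 > 0, bidding 8 is strictly better here, so truthful bidding is not dominant.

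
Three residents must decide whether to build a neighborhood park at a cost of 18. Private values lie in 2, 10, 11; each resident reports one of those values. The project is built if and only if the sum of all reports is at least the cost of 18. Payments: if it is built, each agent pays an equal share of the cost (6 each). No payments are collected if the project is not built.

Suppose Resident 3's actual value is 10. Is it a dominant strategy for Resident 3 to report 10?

Check each profile of the others' reports and compare truth against every alternative report.
Others report (2, 10): truth gives 4, best alternative gives 4.
Others report (2, 11): truth gives 4, best alternative gives 4.
Others report (10, 2): truth gives 4, best alternative gives 4.
Others report (10, 10): truth gives 4, best alternative gives 4.
Others report (10, 11): truth gives 4, best alternative gives 4.
Others report (11, 2): truth gives 4, best alternative gives 4.
(Remaining 3 profiles checked similarly; truth is weakly best in each.)
In every case the truthful report is at least as good as any alternative, so it is a dominant strategy.

Yes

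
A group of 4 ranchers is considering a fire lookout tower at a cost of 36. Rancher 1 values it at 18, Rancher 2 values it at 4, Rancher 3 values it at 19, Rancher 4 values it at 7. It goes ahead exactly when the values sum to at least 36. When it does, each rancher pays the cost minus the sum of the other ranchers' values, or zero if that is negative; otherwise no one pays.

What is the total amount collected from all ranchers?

Total value 48 ≥ cost 36, so it is built.
Rancher 1: others sum to 30; max(0, 36 - 30) = 6.
Rancher 2: others sum to 44; max(0, 36 - 44) = 0.
Rancher 3: others sum to 29; max(0, 36 - 29) = 7.
Rancher 4: others sum to 41; max(0, 36 - 41) = 0.
Total collected = 6 + 0 + 7 + 0 = 13.

13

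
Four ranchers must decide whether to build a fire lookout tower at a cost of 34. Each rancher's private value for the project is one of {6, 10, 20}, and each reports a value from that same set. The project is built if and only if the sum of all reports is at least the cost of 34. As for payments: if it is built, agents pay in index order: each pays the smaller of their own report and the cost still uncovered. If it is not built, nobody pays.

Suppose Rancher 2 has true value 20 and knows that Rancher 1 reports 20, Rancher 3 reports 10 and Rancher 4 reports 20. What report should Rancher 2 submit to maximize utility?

Report 6: project built, pays 6, utility 20 - 6 = 14.
Report 10: project built, pays 10, utility 20 - 10 = 10.
Report 20: project built, pays 14, utility 20 - 14 = 6.
The best choice is 6 with utility 14.

6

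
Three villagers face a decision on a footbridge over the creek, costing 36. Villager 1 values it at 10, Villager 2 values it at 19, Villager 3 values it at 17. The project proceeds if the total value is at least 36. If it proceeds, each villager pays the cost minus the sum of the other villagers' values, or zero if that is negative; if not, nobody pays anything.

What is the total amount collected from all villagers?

Total value 46 ≥ cost 36, so it is built.
Villager 1: others sum to 36; max(0, 36 - 36) = 0.
Villager 2: others sum to 27; max(0, 36 - 27) = 9.
Villager 3: others sum to 29; max(0, 36 - 29) = 7.
Total collected = 0 + 9 + 7 = 16.

16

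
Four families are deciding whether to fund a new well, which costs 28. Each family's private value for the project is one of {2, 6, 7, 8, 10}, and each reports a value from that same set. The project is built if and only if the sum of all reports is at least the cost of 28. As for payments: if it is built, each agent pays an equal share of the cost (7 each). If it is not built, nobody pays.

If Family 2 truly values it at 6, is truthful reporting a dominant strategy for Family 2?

Consider the case where Family 1 reports 2, Family 3 reports 10 and Family 4 reports 10.
Truthful report 6: project built, pays 7, utility 6 - 7 = -1.
Report 2 instead: project not built, utility 0.
Since 0 > -1, reporting 2 is strictly better here, so truthful reporting is not dominant.

No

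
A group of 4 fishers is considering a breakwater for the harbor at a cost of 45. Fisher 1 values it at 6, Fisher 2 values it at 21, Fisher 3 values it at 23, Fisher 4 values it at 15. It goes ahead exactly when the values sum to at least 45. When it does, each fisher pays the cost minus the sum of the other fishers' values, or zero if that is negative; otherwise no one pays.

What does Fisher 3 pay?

Total value 65 ≥ cost 45, so the project is built.
The other fishers' values sum to 42.
Cost minus that sum is 45 - 42 = 3.

3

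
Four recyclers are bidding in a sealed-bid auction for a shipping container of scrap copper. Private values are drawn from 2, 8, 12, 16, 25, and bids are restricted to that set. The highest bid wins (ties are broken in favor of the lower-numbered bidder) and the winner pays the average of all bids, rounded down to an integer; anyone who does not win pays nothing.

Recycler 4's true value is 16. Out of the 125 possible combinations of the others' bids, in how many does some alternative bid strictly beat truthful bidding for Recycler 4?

Others bid (2, 2, 2): truth gives 11; bid 8 gives 13 > 11. Violating.
Others bid (2, 2, 8): truth gives 9; bid 12 gives 10 > 9. Violating.
Others bid (2, 2, 16): truth gives 0; bid 25 gives 5 > 0. Violating.
Others bid (2, 8, 2): truth gives 9; bid 12 gives 10 > 9. Violating.
Others bid (2, 2, 12): truth gives 8; no alternative beats it.
Others bid (2, 2, 25): truth gives 0; no alternative beats it.
(Checking all 125 profiles: 35 have a profitable deviation, 90 do not.)

35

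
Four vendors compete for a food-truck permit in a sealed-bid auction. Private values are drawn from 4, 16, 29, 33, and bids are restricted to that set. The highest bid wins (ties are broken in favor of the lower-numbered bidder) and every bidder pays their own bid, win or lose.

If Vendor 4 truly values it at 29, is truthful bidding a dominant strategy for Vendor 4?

Consider the case where Vendor 1 bids 4, Vendor 2 bids 4 and Vendor 3 bids 4.
Truthful bid 29: wins, pays 29, utility 29 - 29 = 0.
Bid 16 instead: wins, pays 16, utility 29 - 16 = 13.
Since 13 > 0, bidding 16 is strictly better here, so truthful bidding is not dominant.

No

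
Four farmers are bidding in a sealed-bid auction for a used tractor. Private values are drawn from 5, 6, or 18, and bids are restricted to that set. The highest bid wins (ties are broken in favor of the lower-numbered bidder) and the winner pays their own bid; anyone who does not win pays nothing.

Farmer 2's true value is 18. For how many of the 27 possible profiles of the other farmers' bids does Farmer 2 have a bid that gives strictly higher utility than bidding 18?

4

Others bid (5, 5, 5): truth gives 0; bid 6 gives 12 > 0. Violating.
Others bid (5, 5, 6): truth gives 0; bid 6 gives 12 > 0. Violating.
Others bid (5, 6, 5): truth gives 0; bid 6 gives 12 > 0. Violating.
Others bid (5, 6, 6): truth gives 0; bid 6 gives 12 > 0. Violating.
Others bid (5, 5, 18): truth gives 0; no alternative beats it.
Others bid (5, 6, 18): truth gives 0; no alternative beats it.
(Checking all 27 profiles: 4 have a profitable deviation, 23 do not.)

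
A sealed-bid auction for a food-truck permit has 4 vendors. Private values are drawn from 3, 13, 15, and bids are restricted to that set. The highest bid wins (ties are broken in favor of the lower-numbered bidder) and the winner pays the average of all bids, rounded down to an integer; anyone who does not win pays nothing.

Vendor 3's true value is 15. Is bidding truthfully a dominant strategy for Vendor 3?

Consider the case where Vendor 1 bids 3, Vendor 2 bids 3 and Vendor 4 bids 3.
Truthful bid 15: wins, pays 6, utility 15 - 6 = 9.
Bid 13 instead: wins, pays 5, utility 15 - 5 = 10.
Since 10 > 9, bidding 13 is strictly better here, so truthful bidding is not dominant.

No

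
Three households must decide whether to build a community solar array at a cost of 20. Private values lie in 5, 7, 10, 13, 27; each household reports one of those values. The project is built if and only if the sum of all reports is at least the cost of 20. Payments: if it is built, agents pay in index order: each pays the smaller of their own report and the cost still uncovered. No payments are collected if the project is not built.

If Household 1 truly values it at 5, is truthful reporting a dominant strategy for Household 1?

Check each profile of the others' reports and compare truth against every alternative report.
Others report (5, 10): truth gives 0, best alternative gives -2.
Others report (5, 13): truth gives 0, best alternative gives -2.
Others report (5, 27): truth gives 0, best alternative gives -2.
Others report (7, 7): truth gives 0, best alternative gives -2.
Others report (7, 10): truth gives 0, best alternative gives -2.
Others report (7, 13): truth gives 0, best alternative gives -2.
(Remaining 19 profiles checked similarly; truth is weakly best in each.)
In every case the truthful report is at least as good as any alternative, so it is a dominant strategy.

Yes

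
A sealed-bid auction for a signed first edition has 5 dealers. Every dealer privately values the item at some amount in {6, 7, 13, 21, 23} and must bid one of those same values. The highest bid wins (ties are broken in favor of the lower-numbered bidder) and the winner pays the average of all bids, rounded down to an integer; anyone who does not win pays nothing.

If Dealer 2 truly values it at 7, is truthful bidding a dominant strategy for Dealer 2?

Check each profile of the others' bids and compare truth against every alternative bid.
Others bid (6, 6, 6, 6): truth gives 1, best alternative gives 0.
Others bid (6, 6, 6, 7): truth gives 1, best alternative gives 0.
Others bid (6, 6, 7, 6): truth gives 1, best alternative gives 0.
Others bid (6, 6, 7, 7): truth gives 1, best alternative gives 0.
Others bid (6, 7, 6, 6): truth gives 1, best alternative gives 0.
Others bid (6, 7, 6, 7): truth gives 1, best alternative gives 0.
(Remaining 619 profiles checked similarly; truth is weakly best in each.)
In every case the truthful bid is at least as good as any alternative, so it is a dominant strategy.

Yes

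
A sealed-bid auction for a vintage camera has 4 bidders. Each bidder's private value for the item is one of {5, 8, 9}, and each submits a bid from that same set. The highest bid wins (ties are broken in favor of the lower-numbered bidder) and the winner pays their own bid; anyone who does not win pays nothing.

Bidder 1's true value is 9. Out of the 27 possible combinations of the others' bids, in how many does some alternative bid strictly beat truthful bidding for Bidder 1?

Others bid (5, 5, 5): truth gives 0; bid 5 gives 4 > 0. Violating.
Others bid (5, 5, 8): truth gives 0; bid 8 gives 1 > 0. Violating.
Others bid (5, 8, 5): truth gives 0; bid 8 gives 1 > 0. Violating.
Others bid (5, 8, 8): truth gives 0; bid 8 gives 1 > 0. Violating.
Others bid (5, 5, 9): truth gives 0; no alternative beats it.
Others bid (5, 8, 9): truth gives 0; no alternative beats it.
(Checking all 27 profiles: 8 have a profitable deviation, 19 do not.)

8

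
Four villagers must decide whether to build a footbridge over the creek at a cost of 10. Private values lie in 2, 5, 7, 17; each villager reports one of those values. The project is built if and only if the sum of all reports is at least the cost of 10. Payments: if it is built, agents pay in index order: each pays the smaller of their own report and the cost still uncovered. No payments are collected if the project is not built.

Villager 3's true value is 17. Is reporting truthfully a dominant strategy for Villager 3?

No

Consider the case where Villager 1 reports 2, Villager 2 reports 2 and Villager 4 reports 2.
Truthful report 17: project built, pays 6, utility 17 - 6 = 11.
Report 5 instead: project built, pays 5, utility 17 - 5 = 12.
Since 12 > 11, reporting 5 is strictly better here, so truthful reporting is not dominant.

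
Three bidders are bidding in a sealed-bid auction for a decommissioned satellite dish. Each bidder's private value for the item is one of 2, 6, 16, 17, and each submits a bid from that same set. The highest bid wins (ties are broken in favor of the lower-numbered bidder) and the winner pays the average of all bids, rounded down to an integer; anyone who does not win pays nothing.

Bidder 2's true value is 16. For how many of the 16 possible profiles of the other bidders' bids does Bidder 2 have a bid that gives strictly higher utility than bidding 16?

Others bid (2, 2): truth gives 10; bid 6 gives 13 > 10. Violating.
Others bid (2, 6): truth gives 8; bid 6 gives 12 > 8. Violating.
Others bid (2, 17): truth gives 0; bid 17 gives 4 > 0. Violating.
Others bid (6, 17): truth gives 0; bid 17 gives 3 > 0. Violating.
Others bid (2, 16): truth gives 5; no alternative beats it.
Others bid (6, 2): truth gives 8; no alternative beats it.
(Checking all 16 profiles: 6 have a profitable deviation, 10 do not.)

6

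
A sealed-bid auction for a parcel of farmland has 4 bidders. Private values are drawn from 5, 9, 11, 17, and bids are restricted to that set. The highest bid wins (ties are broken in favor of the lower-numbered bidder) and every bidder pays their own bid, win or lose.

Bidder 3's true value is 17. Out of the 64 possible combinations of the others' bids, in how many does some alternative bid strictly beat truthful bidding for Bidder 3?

40

Others bid (5, 5, 5): truth gives 0; bid 9 gives 8 > 0. Violating.
Others bid (5, 5, 9): truth gives 0; bid 9 gives 8 > 0. Violating.
Others bid (5, 5, 11): truth gives 0; bid 11 gives 6 > 0. Violating.
Others bid (5, 9, 5): truth gives 0; bid 11 gives 6 > 0. Violating.
Others bid (5, 5, 17): truth gives 0; no alternative beats it.
Others bid (5, 9, 17): truth gives 0; no alternative beats it.
(Checking all 64 profiles: 40 have a profitable deviation, 24 do not.)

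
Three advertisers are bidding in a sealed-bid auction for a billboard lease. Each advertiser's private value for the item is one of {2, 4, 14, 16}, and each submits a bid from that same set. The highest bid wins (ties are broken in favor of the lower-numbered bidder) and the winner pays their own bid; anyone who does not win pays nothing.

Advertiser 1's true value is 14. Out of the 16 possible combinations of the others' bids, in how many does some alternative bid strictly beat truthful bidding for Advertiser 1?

4

Others bid (2, 2): truth gives 0; bid 2 gives 12 > 0. Violating.
Others bid (2, 4): truth gives 0; bid 4 gives 10 > 0. Violating.
Others bid (4, 2): truth gives 0; bid 4 gives 10 > 0. Violating.
Others bid (4, 4): truth gives 0; bid 4 gives 10 > 0. Violating.
Others bid (2, 14): truth gives 0; no alternative beats it.
Others bid (2, 16): truth gives 0; no alternative beats it.
(Checking all 16 profiles: 4 have a profitable deviation, 12 do not.)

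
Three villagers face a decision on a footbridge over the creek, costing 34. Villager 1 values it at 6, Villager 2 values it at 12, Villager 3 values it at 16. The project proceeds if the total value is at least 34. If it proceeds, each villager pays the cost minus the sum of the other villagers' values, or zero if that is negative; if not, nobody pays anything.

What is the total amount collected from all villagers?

34

Total value 34 ≥ cost 34, so it is built.
Villager 1: others sum to 28; max(0, 34 - 28) = 6.
Villager 2: others sum to 22; max(0, 34 - 22) = 12.
Villager 3: others sum to 18; max(0, 34 - 18) = 16.
Total collected = 6 + 12 + 16 = 34.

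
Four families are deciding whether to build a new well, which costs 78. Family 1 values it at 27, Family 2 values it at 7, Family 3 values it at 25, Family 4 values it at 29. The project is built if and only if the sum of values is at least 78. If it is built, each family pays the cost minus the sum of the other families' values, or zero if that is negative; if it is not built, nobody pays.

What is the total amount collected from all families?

51

Total value 88 ≥ cost 78, so it is built.
Family 1: others sum to 61; max(0, 78 - 61) = 17.
Family 2: others sum to 81; max(0, 78 - 81) = 0.
Family 3: others sum to 63; max(0, 78 - 63) = 15.
Family 4: others sum to 59; max(0, 78 - 59) = 19.
Total collected = 17 + 0 + 15 + 19 = 51.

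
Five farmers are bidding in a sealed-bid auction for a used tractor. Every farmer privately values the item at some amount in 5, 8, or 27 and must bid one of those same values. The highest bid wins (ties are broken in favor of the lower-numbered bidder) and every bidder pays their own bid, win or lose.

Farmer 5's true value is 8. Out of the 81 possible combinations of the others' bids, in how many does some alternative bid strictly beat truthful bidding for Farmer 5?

80

Others bid (5, 5, 5, 8): truth gives -8; bid 5 gives -5 > -8. Violating.
Others bid (5, 5, 5, 27): truth gives -8; bid 5 gives -5 > -8. Violating.
Others bid (5, 5, 8, 5): truth gives -8; bid 5 gives -5 > -8. Violating.
Others bid (5, 5, 8, 8): truth gives -8; bid 5 gives -5 > -8. Violating.
Others bid (5, 5, 5, 5): truth gives 0; no alternative beats it.
(Checking all 81 profiles: 80 have a profitable deviation, 1 does not.)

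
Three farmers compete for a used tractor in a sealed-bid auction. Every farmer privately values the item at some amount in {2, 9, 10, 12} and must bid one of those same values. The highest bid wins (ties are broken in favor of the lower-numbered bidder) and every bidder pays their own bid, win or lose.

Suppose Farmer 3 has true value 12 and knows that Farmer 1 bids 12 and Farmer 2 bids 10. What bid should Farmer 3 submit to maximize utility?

Bid 2: loses but pays 2, utility -2.
Bid 9: loses but pays 9, utility -9.
Bid 10: loses but pays 10, utility -10.
Bid 12: loses but pays 12, utility -12.
The best choice is 2 with utility -2.

2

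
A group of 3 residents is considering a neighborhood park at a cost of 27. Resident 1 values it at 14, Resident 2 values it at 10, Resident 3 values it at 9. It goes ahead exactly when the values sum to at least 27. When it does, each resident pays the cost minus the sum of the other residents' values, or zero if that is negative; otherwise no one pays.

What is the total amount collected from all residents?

15

Total value 33 ≥ cost 27, so it is built.
Resident 1: others sum to 19; max(0, 27 - 19) = 8.
Resident 2: others sum to 23; max(0, 27 - 23) = 4.
Resident 3: others sum to 24; max(0, 27 - 24) = 3.
Total collected = 8 + 4 + 3 = 15.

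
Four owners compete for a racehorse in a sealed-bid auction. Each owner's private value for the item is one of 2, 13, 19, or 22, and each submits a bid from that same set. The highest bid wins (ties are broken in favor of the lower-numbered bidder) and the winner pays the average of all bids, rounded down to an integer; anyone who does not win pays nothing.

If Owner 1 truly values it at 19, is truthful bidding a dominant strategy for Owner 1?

Consider the case where Owner 2 bids 2, Owner 3 bids 2 and Owner 4 bids 2.
Truthful bid 19: wins, pays 6, utility 19 - 6 = 13.
Bid 2 instead: wins, pays 2, utility 19 - 2 = 17.
Since 17 > 13, bidding 2 is strictly better here, so truthful bidding is not dominant.

No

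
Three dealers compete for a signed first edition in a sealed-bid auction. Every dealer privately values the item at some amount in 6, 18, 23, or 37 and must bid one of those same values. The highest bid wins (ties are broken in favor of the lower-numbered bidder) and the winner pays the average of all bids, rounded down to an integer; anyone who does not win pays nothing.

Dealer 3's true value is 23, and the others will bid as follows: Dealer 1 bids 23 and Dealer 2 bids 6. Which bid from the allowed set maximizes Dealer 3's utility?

Bid 6: loses, pays 0, utility 0.
Bid 18: loses, pays 0, utility 0.
Bid 23: loses, pays 0, utility 0.
Bid 37: wins, pays 22, utility 23 - 22 = 1.
The best choice is 37 with utility 1.

37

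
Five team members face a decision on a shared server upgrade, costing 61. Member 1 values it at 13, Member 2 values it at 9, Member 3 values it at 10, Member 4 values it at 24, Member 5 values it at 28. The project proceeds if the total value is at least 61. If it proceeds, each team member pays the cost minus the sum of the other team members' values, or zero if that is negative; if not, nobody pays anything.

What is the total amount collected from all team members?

Total value 84 ≥ cost 61, so it is built.
Member 1: others sum to 71; max(0, 61 - 71) = 0.
Member 2: others sum to 75; max(0, 61 - 75) = 0.
Member 3: others sum to 74; max(0, 61 - 74) = 0.
Member 4: others sum to 60; max(0, 61 - 60) = 1.
Member 5: others sum to 56; max(0, 61 - 56) = 5.
Total collected = 0 + 0 + 0 + 1 + 5 = 6.

6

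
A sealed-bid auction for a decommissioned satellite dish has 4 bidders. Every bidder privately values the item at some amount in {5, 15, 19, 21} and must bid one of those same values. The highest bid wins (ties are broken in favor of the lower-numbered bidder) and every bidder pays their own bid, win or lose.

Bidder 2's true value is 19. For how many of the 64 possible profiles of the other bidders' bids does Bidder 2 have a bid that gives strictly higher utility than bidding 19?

50

Others bid (5, 5, 5): truth gives 0; bid 15 gives 4 > 0. Violating.
Others bid (5, 5, 15): truth gives 0; bid 15 gives 4 > 0. Violating.
Others bid (5, 5, 21): truth gives -19; bid 21 gives -2 > -19. Violating.
Others bid (5, 15, 5): truth gives 0; bid 15 gives 4 > 0. Violating.
Others bid (5, 5, 19): truth gives 0; no alternative beats it.
Others bid (5, 15, 19): truth gives 0; no alternative beats it.
(Checking all 64 profiles: 50 have a profitable deviation, 14 do not.)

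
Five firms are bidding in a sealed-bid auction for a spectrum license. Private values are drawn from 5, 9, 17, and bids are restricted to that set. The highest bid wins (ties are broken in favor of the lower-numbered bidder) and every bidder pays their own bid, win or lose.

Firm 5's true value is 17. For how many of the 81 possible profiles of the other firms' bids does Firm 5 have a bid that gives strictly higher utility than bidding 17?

66

Others bid (5, 5, 5, 5): truth gives 0; bid 9 gives 8 > 0. Violating.
Others bid (5, 5, 5, 17): truth gives -17; bid 5 gives -5 > -17. Violating.
Others bid (5, 5, 9, 17): truth gives -17; bid 5 gives -5 > -17. Violating.
Others bid (5, 5, 17, 5): truth gives -17; bid 5 gives -5 > -17. Violating.
Others bid (5, 5, 5, 9): truth gives 0; no alternative beats it.
Others bid (5, 5, 9, 5): truth gives 0; no alternative beats it.
(Checking all 81 profiles: 66 have a profitable deviation, 15 do not.)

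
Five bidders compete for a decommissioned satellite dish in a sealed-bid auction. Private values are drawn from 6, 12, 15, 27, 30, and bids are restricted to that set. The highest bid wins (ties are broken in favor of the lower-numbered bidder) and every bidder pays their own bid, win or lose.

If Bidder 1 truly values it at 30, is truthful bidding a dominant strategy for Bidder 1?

Consider the case where Bidder 2 bids 6, Bidder 3 bids 6, Bidder 4 bids 6 and Bidder 5 bids 6.
Truthful bid 30: wins, pays 30, utility 30 - 30 = 0.
Bid 6 instead: wins, pays 6, utility 30 - 6 = 24.
Since 24 > 0, bidding 6 is strictly better here, so truthful bidding is not dominant.

No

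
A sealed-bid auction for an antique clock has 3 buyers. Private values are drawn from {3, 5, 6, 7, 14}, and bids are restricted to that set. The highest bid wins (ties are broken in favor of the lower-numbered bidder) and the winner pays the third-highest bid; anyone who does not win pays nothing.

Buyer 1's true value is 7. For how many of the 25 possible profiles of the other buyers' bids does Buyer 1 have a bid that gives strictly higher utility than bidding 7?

6

Others bid (3, 14): truth gives 0; bid 14 gives 4 > 0. Violating.
Others bid (5, 14): truth gives 0; bid 14 gives 2 > 0. Violating.
Others bid (6, 14): truth gives 0; bid 14 gives 1 > 0. Violating.
Others bid (14, 3): truth gives 0; bid 14 gives 4 > 0. Violating.
Others bid (3, 3): truth gives 4; no alternative beats it.
Others bid (3, 5): truth gives 4; no alternative beats it.
(Checking all 25 profiles: 6 have a profitable deviation, 19 do not.)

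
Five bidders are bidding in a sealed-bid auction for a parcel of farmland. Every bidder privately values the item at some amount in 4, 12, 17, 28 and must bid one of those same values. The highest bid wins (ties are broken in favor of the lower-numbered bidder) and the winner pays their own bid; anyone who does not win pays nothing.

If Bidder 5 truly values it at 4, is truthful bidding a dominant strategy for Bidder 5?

Yes

Check each profile of the others' bids and compare truth against every alternative bid.
Others bid (4, 4, 4, 4): truth gives 0, best alternative gives -8.
Others bid (4, 4, 4, 12): truth gives 0, best alternative gives 0.
Others bid (4, 4, 4, 17): truth gives 0, best alternative gives 0.
Others bid (4, 4, 4, 28): truth gives 0, best alternative gives 0.
Others bid (4, 4, 12, 4): truth gives 0, best alternative gives 0.
Others bid (4, 4, 12, 12): truth gives 0, best alternative gives 0.
(Remaining 250 profiles checked similarly; truth is weakly best in each.)
In every case the truthful bid is at least as good as any alternative, so it is a dominant strategy.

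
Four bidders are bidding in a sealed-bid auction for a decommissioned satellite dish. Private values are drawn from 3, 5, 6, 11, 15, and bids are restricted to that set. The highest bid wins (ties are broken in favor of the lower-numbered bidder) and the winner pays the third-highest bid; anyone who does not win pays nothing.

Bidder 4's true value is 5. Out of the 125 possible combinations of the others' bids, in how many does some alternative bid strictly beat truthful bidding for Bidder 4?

9

Others bid (3, 3, 5): truth gives 0; bid 6 gives 2 > 0. Violating.
Others bid (3, 3, 6): truth gives 0; bid 11 gives 2 > 0. Violating.
Others bid (3, 3, 11): truth gives 0; bid 15 gives 2 > 0. Violating.
Others bid (3, 5, 3): truth gives 0; bid 6 gives 2 > 0. Violating.
Others bid (3, 3, 3): truth gives 2; no alternative beats it.
Others bid (3, 3, 15): truth gives 0; no alternative beats it.
(Checking all 125 profiles: 9 have a profitable deviation, 116 do not.)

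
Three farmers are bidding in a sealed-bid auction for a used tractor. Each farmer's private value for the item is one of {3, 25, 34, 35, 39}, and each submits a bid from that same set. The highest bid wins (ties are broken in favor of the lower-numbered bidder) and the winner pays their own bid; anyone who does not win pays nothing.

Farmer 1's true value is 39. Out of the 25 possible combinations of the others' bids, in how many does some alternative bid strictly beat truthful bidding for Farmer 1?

Others bid (3, 3): truth gives 0; bid 3 gives 36 > 0. Violating.
Others bid (3, 25): truth gives 0; bid 25 gives 14 > 0. Violating.
Others bid (3, 34): truth gives 0; bid 34 gives 5 > 0. Violating.
Others bid (3, 35): truth gives 0; bid 35 gives 4 > 0. Violating.
Others bid (3, 39): truth gives 0; no alternative beats it.
Others bid (25, 39): truth gives 0; no alternative beats it.
(Checking all 25 profiles: 16 have a profitable deviation, 9 do not.)

16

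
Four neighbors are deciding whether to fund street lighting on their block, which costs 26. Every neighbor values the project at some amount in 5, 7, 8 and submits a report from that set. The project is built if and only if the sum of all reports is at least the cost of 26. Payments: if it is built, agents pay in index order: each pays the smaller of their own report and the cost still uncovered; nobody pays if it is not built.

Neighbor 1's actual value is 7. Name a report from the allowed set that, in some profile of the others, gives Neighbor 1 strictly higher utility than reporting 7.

5

Suppose Neighbor 2 reports 5, Neighbor 3 reports 8 and Neighbor 4 reports 8.
Report 7: project built, pays 7, utility 7 - 7 = 0.
Report 5: project built, pays 5, utility 7 - 5 = 2.
So reporting 5 beats truth here (2 > 0).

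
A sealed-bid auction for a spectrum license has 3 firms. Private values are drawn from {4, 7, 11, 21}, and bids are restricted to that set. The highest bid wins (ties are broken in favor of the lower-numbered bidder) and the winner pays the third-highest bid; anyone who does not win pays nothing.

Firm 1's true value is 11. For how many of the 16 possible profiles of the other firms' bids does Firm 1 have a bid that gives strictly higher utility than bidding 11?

4

Others bid (4, 21): truth gives 0; bid 21 gives 7 > 0. Violating.
Others bid (7, 21): truth gives 0; bid 21 gives 4 > 0. Violating.
Others bid (21, 4): truth gives 0; bid 21 gives 7 > 0. Violating.
Others bid (21, 7): truth gives 0; bid 21 gives 4 > 0. Violating.
Others bid (4, 4): truth gives 7; no alternative beats it.
Others bid (4, 7): truth gives 7; no alternative beats it.
(Checking all 16 profiles: 4 have a profitable deviation, 12 do not.)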